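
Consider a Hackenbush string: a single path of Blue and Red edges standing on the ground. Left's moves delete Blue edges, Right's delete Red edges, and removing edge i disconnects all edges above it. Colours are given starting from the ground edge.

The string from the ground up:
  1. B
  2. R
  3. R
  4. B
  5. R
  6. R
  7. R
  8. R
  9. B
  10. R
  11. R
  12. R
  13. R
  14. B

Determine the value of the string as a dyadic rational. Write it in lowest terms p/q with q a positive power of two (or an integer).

edge 1 of 14 (B): { 0 | (no moves) } gives 1
edge 2 of 14 (R): { 0 | 1 } gives 1/2
edge 3 of 14 (R): { 0 | 1/2, 1 } gives 1/4
edge 4 of 14 (B): { 0, 1/4 | 1/2, 1 } gives 3/8
edge 5 of 14 (R): { 0, 1/4 | 3/8, 1/2, 1 } gives 5/16
edge 6 of 14 (R): { 0, 1/4 | 5/16, 3/8, 1/2, 1 } gives 9/32
edge 7 of 14 (R): { 0, 1/4 | 9/32, 5/16, 3/8, 1/2, 1 } gives 17/64
edge 8 of 14 (R): { 0, 1/4 | 17/64, 9/32, 5/16, 3/8, 1/2, 1 } gives 33/128
edge 9 of 14 (B): { 0, 1/4, 33/128 | 17/64, 9/32, 5/16, 3/8, 1/2, 1 } gives 67/256
edge 10 of 14 (R): { 0, 1/4, 33/128 | 67/256, 17/64, 9/32, 5/16, 3/8, 1/2, 1 } gives 133/512
edge 11 of 14 (R): { 0, 1/4, 33/128 | 133/512, 67/256, 17/64, 9/32, 5/16, 3/8, 1/2, 1 } gives 265/1024
edge 12 of 14 (R): { 0, 1/4, 33/128 | 265/1024, 133/512, 67/256, 17/64, 9/32, 5/16, 3/8, 1/2, 1 } gives 529/2048
edge 13 of 14 (R): { 0, 1/4, 33/128 | 529/2048, 265/1024, 133/512, 67/256, 17/64, 9/32, 5/16, 3/8, 1/2, 1 } gives 1057/4096
edge 14 of 14 (B): { 0, 1/4, 33/128, 1057/4096 | 529/2048, 265/1024, 133/512, 67/256, 17/64, 9/32, 5/16, 3/8, 1/2, 1 } gives 2115/8192

2115/8192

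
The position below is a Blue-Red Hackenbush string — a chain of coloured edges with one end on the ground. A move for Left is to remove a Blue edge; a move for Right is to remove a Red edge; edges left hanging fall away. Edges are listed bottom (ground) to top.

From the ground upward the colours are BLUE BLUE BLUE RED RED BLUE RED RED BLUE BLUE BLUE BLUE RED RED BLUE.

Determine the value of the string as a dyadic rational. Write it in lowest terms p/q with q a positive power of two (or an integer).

9459/4096

step 1: add BLUE to get B; options L={ 0 } R={ · } ⇒ 1
step 2: add BLUE to get BB; options L={ 0 1 } R={ · } ⇒ 2
step 3: add BLUE to get BBB; options L={ 0 1 2 } R={ · } ⇒ 3
step 4: add RED to get BBBR; options L={ 0 1 2 } R={ 3 } ⇒ 5/2
step 5: add RED to get BBBRR; options L={ 0 1 2 } R={ 5/2 3 } ⇒ 9/4
step 6: add BLUE to get BBBRRB; options L={ 0 1 2 9/4 } R={ 5/2 3 } ⇒ 19/8
step 7: add RED to get BBBRRBR; options L={ 0 1 2 9/4 } R={ 19/8 5/2 3 } ⇒ 37/16
step 8: add RED to get BBBRRBRR; options L={ 0 1 2 9/4 } R={ 37/16 19/8 5/2 3 } ⇒ 73/32
step 9: add BLUE to get BBBRRBRRB; options L={ 0 1 2 9/4 73/32 } R={ 37/16 19/8 5/2 3 } ⇒ 147/64
step 10: add BLUE to get BBBRRBRRBB; options L={ 0 1 2 9/4 73/32 147/64 } R={ 37/16 19/8 5/2 3 } ⇒ 295/128
step 11: add BLUE to get BBBRRBRRBBB; options L={ 0 1 2 9/4 73/32 147/64 295/128 } R={ 37/16 19/8 5/2 3 } ⇒ 591/256
step 12: add BLUE to get BBBRRBRRBBBB; options L={ 0 1 2 9/4 73/32 147/64 295/128 591/256 } R={ 37/16 19/8 5/2 3 } ⇒ 1183/512
step 13: add RED to get BBBRRBRRBBBBR; options L={ 0 1 2 9/4 73/32 147/64 295/128 591/256 } R={ 1183/512 37/16 19/8 5/2 3 } ⇒ 2365/1024
step 14: add RED to get BBBRRBRRBBBBRR; options L={ 0 1 2 9/4 73/32 147/64 295/128 591/256 } R={ 2365/1024 1183/512 37/16 19/8 5/2 3 } ⇒ 4729/2048
step 15: add BLUE to get BBBRRBRRBBBBRRB; options L={ 0 1 2 9/4 73/32 147/64 295/128 591/256 4729/2048 } R={ 2365/1024 1183/512 37/16 19/8 5/2 3 } ⇒ 9459/4096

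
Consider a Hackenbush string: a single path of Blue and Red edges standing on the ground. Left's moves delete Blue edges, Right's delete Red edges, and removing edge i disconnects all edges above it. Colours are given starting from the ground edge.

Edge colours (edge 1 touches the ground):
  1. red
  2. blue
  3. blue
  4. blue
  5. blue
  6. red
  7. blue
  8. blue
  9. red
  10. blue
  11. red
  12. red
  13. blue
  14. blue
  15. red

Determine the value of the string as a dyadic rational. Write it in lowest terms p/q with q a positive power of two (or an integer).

-1203/16384

Recurse on prefixes of the 15-edge string red blue blue blue blue red blue blue red blue red red blue blue red:
step 1: add red to get r; options L={ (no moves) } R={ 0 } ⇒ -1
step 2: add blue to get rb; options L={ -1 } R={ 0 } ⇒ -1/2
step 3: add blue to get rbb; options L={ -1, -1/2 } R={ 0 } ⇒ -1/4
step 4: add blue to get rbbb; options L={ -1, -1/2, -1/4 } R={ 0 } ⇒ -1/8
step 5: add blue to get rbbbb; options L={ -1, -1/2, -1/4, -1/8 } R={ 0 } ⇒ -1/16
step 6: add red to get rbbbbr; options L={ -1, -1/2, -1/4, -1/8 } R={ -1/16, 0 } ⇒ -3/32
step 7: add blue to get rbbbbrb; options L={ -1, -1/2, -1/4, -1/8, -3/32 } R={ -1/16, 0 } ⇒ -5/64
step 8: add blue to get rbbbbrbb; options L={ -1, -1/2, -1/4, -1/8, -3/32, -5/64 } R={ -1/16, 0 } ⇒ -9/128
step 9: add red to get rbbbbrbbr; options L={ -1, -1/2, -1/4, -1/8, -3/32, -5/64 } R={ -9/128, -1/16, 0 } ⇒ -19/256
step 10: add blue to get rbbbbrbbrb; options L={ -1, -1/2, -1/4, -1/8, -3/32, -5/64, -19/256 } R={ -9/128, -1/16, 0 } ⇒ -37/512
step 11: add red to get rbbbbrbbrbr; options L={ -1, -1/2, -1/4, -1/8, -3/32, -5/64, -19/256 } R={ -37/512, -9/128, -1/16, 0 } ⇒ -75/1024
step 12: add red to get rbbbbrbbrbrr; options L={ -1, -1/2, -1/4, -1/8, -3/32, -5/64, -19/256 } R={ -75/1024, -37/512, -9/128, -1/16, 0 } ⇒ -151/2048
step 13: add blue to get rbbbbrbbrbrrb; options L={ -1, -1/2, -1/4, -1/8, -3/32, -5/64, -19/256, -151/2048 } R={ -75/1024, -37/512, -9/128, -1/16, 0 } ⇒ -301/4096
step 14: add blue to get rbbbbrbbrbrrbb; options L={ -1, -1/2, -1/4, -1/8, -3/32, -5/64, -19/256, -151/2048, -301/4096 } R={ -75/1024, -37/512, -9/128, -1/16, 0 } ⇒ -601/8192
step 15: add red to get rbbbbrbbrbrrbbr; options L={ -1, -1/2, -1/4, -1/8, -3/32, -5/64, -19/256, -151/2048, -301/4096 } R={ -601/8192, -75/1024, -37/512, -9/128, -1/16, 0 } ⇒ -1203/16384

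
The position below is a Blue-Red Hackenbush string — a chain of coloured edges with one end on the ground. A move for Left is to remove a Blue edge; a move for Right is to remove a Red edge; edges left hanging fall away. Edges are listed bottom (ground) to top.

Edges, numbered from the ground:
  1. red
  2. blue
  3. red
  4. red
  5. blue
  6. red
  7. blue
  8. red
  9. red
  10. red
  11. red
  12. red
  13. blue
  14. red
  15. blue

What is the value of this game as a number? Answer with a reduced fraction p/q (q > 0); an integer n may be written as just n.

r: Left {  }, Right { 0 } -> simplest -1
rb: Left { -1 }, Right { 0 } -> simplest -1/2
rbr: Left { -1 }, Right { -1/2, 0 } -> simplest -3/4
rbrr: Left { -1 }, Right { -3/4, -1/2, 0 } -> simplest -7/8
rbrrb: Left { -1, -7/8 }, Right { -3/4, -1/2, 0 } -> simplest -13/16
rbrrbr: Left { -1, -7/8 }, Right { -13/16, -3/4, -1/2, 0 } -> simplest -27/32
rbrrbrb: Left { -1, -7/8, -27/32 }, Right { -13/16, -3/4, -1/2, 0 } -> simplest -53/64
rbrrbrbr: Left { -1, -7/8, -27/32 }, Right { -53/64, -13/16, -3/4, -1/2, 0 } -> simplest -107/128
rbrrbrbrr: Left { -1, -7/8, -27/32 }, Right { -107/128, -53/64, -13/16, -3/4, -1/2, 0 } -> simplest -215/256
rbrrbrbrrr: Left { -1, -7/8, -27/32 }, Right { -215/256, -107/128, -53/64, -13/16, -3/4, -1/2, 0 } -> simplest -431/512
rbrrbrbrrrr: Left { -1, -7/8, -27/32 }, Right { -431/512, -215/256, -107/128, -53/64, -13/16, -3/4, -1/2, 0 } -> simplest -863/1024
rbrrbrbrrrrr: Left { -1, -7/8, -27/32 }, Right { -863/1024, -431/512, -215/256, -107/128, -53/64, -13/16, -3/4, -1/2, 0 } -> simplest -1727/2048
rbrrbrbrrrrrb: Left { -1, -7/8, -27/32, -1727/2048 }, Right { -863/1024, -431/512, -215/256, -107/128, -53/64, -13/16, -3/4, -1/2, 0 } -> simplest -3453/4096
rbrrbrbrrrrrbr: Left { -1, -7/8, -27/32, -1727/2048 }, Right { -3453/4096, -863/1024, -431/512, -215/256, -107/128, -53/64, -13/16, -3/4, -1/2, 0 } -> simplest -6907/8192
rbrrbrbrrrrrbrb: Left { -1, -7/8, -27/32, -1727/2048, -6907/8192 }, Right { -3453/4096, -863/1024, -431/512, -215/256, -107/128, -53/64, -13/16, -3/4, -1/2, 0 } -> simplest -13813/16384

-13813/16384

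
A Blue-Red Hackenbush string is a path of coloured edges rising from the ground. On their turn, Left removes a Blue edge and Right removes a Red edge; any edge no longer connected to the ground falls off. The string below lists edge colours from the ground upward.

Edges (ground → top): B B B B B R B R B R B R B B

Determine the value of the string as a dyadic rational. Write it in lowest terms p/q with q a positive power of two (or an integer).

1 of 14 · B · max L 0 · min R +∞ = 1
2 of 14 · BB · max L 1 · min R +∞ = 2
3 of 14 · BBB · max L 2 · min R +∞ = 3
4 of 14 · BBBB · max L 3 · min R +∞ = 4
5 of 14 · BBBBB · max L 4 · min R +∞ = 5
6 of 14 · BBBBBR · max L 4 · min R 5 = 9/2
7 of 14 · BBBBBRB · max L 9/2 · min R 5 = 19/4
8 of 14 · BBBBBRBR · max L 9/2 · min R 19/4 = 37/8
9 of 14 · BBBBBRBRB · max L 37/8 · min R 19/4 = 75/16
10 of 14 · BBBBBRBRBR · max L 37/8 · min R 75/16 = 149/32
11 of 14 · BBBBBRBRBRB · max L 149/32 · min R 75/16 = 299/64
12 of 14 · BBBBBRBRBRBR · max L 149/32 · min R 299/64 = 597/128
13 of 14 · BBBBBRBRBRBRB · max L 597/128 · min R 299/64 = 1195/256
14 of 14 · BBBBBRBRBRBRBB · max L 1195/256 · min R 299/64 = 2391/512

2391/512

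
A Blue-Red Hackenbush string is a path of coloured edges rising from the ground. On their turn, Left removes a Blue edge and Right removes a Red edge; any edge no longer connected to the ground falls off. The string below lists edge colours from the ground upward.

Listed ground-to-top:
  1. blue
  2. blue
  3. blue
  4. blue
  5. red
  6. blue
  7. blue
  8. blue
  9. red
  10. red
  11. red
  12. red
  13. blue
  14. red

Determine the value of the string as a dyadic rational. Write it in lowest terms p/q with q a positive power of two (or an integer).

3973/1024

b: Left { 0 }, Right {  } gives simplest 1
bb: Left { 0 1 }, Right {  } gives simplest 2
bbb: Left { 0 1 2 }, Right {  } gives simplest 3
bbbb: Left { 0 1 2 3 }, Right {  } gives simplest 4
bbbbr: Left { 0 1 2 3 }, Right { 4 } gives simplest 7/2
bbbbrb: Left { 0 1 2 3 7/2 }, Right { 4 } gives simplest 15/4
bbbbrbb: Left { 0 1 2 3 7/2 15/4 }, Right { 4 } gives simplest 31/8
bbbbrbbb: Left { 0 1 2 3 7/2 15/4 31/8 }, Right { 4 } gives simplest 63/16
bbbbrbbbr: Left { 0 1 2 3 7/2 15/4 31/8 }, Right { 63/16 4 } gives simplest 125/32
bbbbrbbbrr: Left { 0 1 2 3 7/2 15/4 31/8 }, Right { 125/32 63/16 4 } gives simplest 249/64
bbbbrbbbrrr: Left { 0 1 2 3 7/2 15/4 31/8 }, Right { 249/64 125/32 63/16 4 } gives simplest 497/128
bbbbrbbbrrrr: Left { 0 1 2 3 7/2 15/4 31/8 }, Right { 497/128 249/64 125/32 63/16 4 } gives simplest 993/256
bbbbrbbbrrrrb: Left { 0 1 2 3 7/2 15/4 31/8 993/256 }, Right { 497/128 249/64 125/32 63/16 4 } gives simplest 1987/512
bbbbrbbbrrrrbr: Left { 0 1 2 3 7/2 15/4 31/8 993/256 }, Right { 1987/512 497/128 249/64 125/32 63/16 4 } gives simplest 3973/1024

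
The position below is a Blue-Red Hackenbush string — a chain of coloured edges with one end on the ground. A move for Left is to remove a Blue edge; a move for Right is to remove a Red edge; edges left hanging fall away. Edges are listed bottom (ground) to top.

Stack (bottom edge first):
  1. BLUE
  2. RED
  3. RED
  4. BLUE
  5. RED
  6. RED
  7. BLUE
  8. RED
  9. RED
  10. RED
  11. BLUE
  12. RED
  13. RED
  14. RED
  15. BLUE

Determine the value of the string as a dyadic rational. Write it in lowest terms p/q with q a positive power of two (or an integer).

4643/16384

Recurse on prefixes of the 15-edge string BLUE RED RED BLUE RED RED BLUE RED RED RED BLUE RED RED RED BLUE:
g_1 [B]  L=[0]  R=[—]  = 1
g_2 [BR]  L=[0]  R=[1]  = 1/2
g_3 [BRR]  L=[0]  R=[1/2, 1]  = 1/4
g_4 [BRRB]  L=[0, 1/4]  R=[1/2, 1]  = 3/8
g_5 [BRRBR]  L=[0, 1/4]  R=[3/8, 1/2, 1]  = 5/16
g_6 [BRRBRR]  L=[0, 1/4]  R=[5/16, 3/8, 1/2, 1]  = 9/32
g_7 [BRRBRRB]  L=[0, 1/4, 9/32]  R=[5/16, 3/8, 1/2, 1]  = 19/64
g_8 [BRRBRRBR]  L=[0, 1/4, 9/32]  R=[19/64, 5/16, 3/8, 1/2, 1]  = 37/128
g_9 [BRRBRRBRR]  L=[0, 1/4, 9/32]  R=[37/128, 19/64, 5/16, 3/8, 1/2, 1]  = 73/256
g_10 [BRRBRRBRRR]  L=[0, 1/4, 9/32]  R=[73/256, 37/128, 19/64, 5/16, 3/8, 1/2, 1]  = 145/512
g_11 [BRRBRRBRRRB]  L=[0, 1/4, 9/32, 145/512]  R=[73/256, 37/128, 19/64, 5/16, 3/8, 1/2, 1]  = 291/1024
g_12 [BRRBRRBRRRBR]  L=[0, 1/4, 9/32, 145/512]  R=[291/1024, 73/256, 37/128, 19/64, 5/16, 3/8, 1/2, 1]  = 581/2048
g_13 [BRRBRRBRRRBRR]  L=[0, 1/4, 9/32, 145/512]  R=[581/2048, 291/1024, 73/256, 37/128, 19/64, 5/16, 3/8, 1/2, 1]  = 1161/4096
g_14 [BRRBRRBRRRBRRR]  L=[0, 1/4, 9/32, 145/512]  R=[1161/4096, 581/2048, 291/1024, 73/256, 37/128, 19/64, 5/16, 3/8, 1/2, 1]  = 2321/8192
g_15 [BRRBRRBRRRBRRRB]  L=[0, 1/4, 9/32, 145/512, 2321/8192]  R=[1161/4096, 581/2048, 291/1024, 73/256, 37/128, 19/64, 5/16, 3/8, 1/2, 1]  = 4643/16384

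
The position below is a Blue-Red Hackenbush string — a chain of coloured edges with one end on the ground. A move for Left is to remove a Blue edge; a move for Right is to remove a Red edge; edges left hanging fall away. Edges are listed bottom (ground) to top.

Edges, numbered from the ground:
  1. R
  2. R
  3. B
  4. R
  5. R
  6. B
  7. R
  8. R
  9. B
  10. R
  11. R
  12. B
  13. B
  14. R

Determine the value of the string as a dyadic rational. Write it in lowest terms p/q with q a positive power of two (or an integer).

-7603/4096

Recurse on prefixes of the 14-edge string R R B R R B R R B R R B B R:
value(R) = { — | 0 } ⇒ -1
value(RR) = { — | -1, 0 } ⇒ -2
value(RRB) = { -2 | -1, 0 } ⇒ -3/2
value(RRBR) = { -2 | -3/2, -1, 0 } ⇒ -7/4
value(RRBRR) = { -2 | -7/4, -3/2, -1, 0 } ⇒ -15/8
value(RRBRRB) = { -2, -15/8 | -7/4, -3/2, -1, 0 } ⇒ -29/16
value(RRBRRBR) = { -2, -15/8 | -29/16, -7/4, -3/2, -1, 0 } ⇒ -59/32
value(RRBRRBRR) = { -2, -15/8 | -59/32, -29/16, -7/4, -3/2, -1, 0 } ⇒ -119/64
value(RRBRRBRRB) = { -2, -15/8, -119/64 | -59/32, -29/16, -7/4, -3/2, -1, 0 } ⇒ -237/128
value(RRBRRBRRBR) = { -2, -15/8, -119/64 | -237/128, -59/32, -29/16, -7/4, -3/2, -1, 0 } ⇒ -475/256
value(RRBRRBRRBRR) = { -2, -15/8, -119/64 | -475/256, -237/128, -59/32, -29/16, -7/4, -3/2, -1, 0 } ⇒ -951/512
value(RRBRRBRRBRRB) = { -2, -15/8, -119/64, -951/512 | -475/256, -237/128, -59/32, -29/16, -7/4, -3/2, -1, 0 } ⇒ -1901/1024
value(RRBRRBRRBRRBB) = { -2, -15/8, -119/64, -951/512, -1901/1024 | -475/256, -237/128, -59/32, -29/16, -7/4, -3/2, -1, 0 } ⇒ -3801/2048
value(RRBRRBRRBRRBBR) = { -2, -15/8, -119/64, -951/512, -1901/1024 | -3801/2048, -475/256, -237/128, -59/32, -29/16, -7/4, -3/2, -1, 0 } ⇒ -7603/4096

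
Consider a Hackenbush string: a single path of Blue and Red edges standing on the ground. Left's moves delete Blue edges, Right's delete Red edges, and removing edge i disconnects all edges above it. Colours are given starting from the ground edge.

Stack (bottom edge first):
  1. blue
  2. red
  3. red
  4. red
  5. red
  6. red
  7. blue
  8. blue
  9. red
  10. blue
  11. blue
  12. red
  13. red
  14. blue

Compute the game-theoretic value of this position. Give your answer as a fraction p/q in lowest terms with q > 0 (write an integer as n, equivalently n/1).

edge 1 of 14 (blue): { 0 |  } -> 1
edge 2 of 14 (red): { 0 | 1 } -> 1/2
edge 3 of 14 (red): { 0 | 1/2, 1 } -> 1/4
edge 4 of 14 (red): { 0 | 1/4, 1/2, 1 } -> 1/8
edge 5 of 14 (red): { 0 | 1/8, 1/4, 1/2, 1 } -> 1/16
edge 6 of 14 (red): { 0 | 1/16, 1/8, 1/4, 1/2, 1 } -> 1/32
edge 7 of 14 (blue): { 0, 1/32 | 1/16, 1/8, 1/4, 1/2, 1 } -> 3/64
edge 8 of 14 (blue): { 0, 1/32, 3/64 | 1/16, 1/8, 1/4, 1/2, 1 } -> 7/128
edge 9 of 14 (red): { 0, 1/32, 3/64 | 7/128, 1/16, 1/8, 1/4, 1/2, 1 } -> 13/256
edge 10 of 14 (blue): { 0, 1/32, 3/64, 13/256 | 7/128, 1/16, 1/8, 1/4, 1/2, 1 } -> 27/512
edge 11 of 14 (blue): { 0, 1/32, 3/64, 13/256, 27/512 | 7/128, 1/16, 1/8, 1/4, 1/2, 1 } -> 55/1024
edge 12 of 14 (red): { 0, 1/32, 3/64, 13/256, 27/512 | 55/1024, 7/128, 1/16, 1/8, 1/4, 1/2, 1 } -> 109/2048
edge 13 of 14 (red): { 0, 1/32, 3/64, 13/256, 27/512 | 109/2048, 55/1024, 7/128, 1/16, 1/8, 1/4, 1/2, 1 } -> 217/4096
edge 14 of 14 (blue): { 0, 1/32, 3/64, 13/256, 27/512, 217/4096 | 109/2048, 55/1024, 7/128, 1/16, 1/8, 1/4, 1/2, 1 } -> 435/8192

435/8192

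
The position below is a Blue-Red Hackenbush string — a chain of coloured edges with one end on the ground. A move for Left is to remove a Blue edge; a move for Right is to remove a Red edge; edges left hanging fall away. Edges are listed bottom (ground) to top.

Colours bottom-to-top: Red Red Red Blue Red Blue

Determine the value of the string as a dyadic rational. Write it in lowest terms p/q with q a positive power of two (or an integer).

R: Left { — }, Right { 0 } gives simplest -1
RR: Left { — }, Right { -1,0 } gives simplest -2
RRR: Left { — }, Right { -2,-1,0 } gives simplest -3
RRRB: Left { -3 }, Right { -2,-1,0 } gives simplest -5/2
RRRBR: Left { -3 }, Right { -5/2,-2,-1,0 } gives simplest -11/4
RRRBRB: Left { -3,-11/4 }, Right { -5/2,-2,-1,0 } gives simplest -21/8

-21/8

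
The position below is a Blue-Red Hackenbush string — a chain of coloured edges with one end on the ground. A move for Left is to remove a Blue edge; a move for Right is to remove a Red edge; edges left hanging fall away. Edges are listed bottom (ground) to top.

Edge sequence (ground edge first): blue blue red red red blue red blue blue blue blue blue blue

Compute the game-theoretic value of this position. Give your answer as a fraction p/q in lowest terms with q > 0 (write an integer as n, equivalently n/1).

2431/2048

Build value(s[:k]) for k = 1..13, string s = blue blue red red red blue red blue blue blue blue blue blue.
step 1: add blue to get b; options L={ 0 } R={ — } → 1
step 2: add blue to get bb; options L={ 0 1 } R={ — } → 2
step 3: add red to get bbr; options L={ 0 1 } R={ 2 } → 3/2
step 4: add red to get bbrr; options L={ 0 1 } R={ 3/2 2 } → 5/4
step 5: add red to get bbrrr; options L={ 0 1 } R={ 5/4 3/2 2 } → 9/8
step 6: add blue to get bbrrrb; options L={ 0 1 9/8 } R={ 5/4 3/2 2 } → 19/16
step 7: add red to get bbrrrbr; options L={ 0 1 9/8 } R={ 19/16 5/4 3/2 2 } → 37/32
step 8: add blue to get bbrrrbrb; options L={ 0 1 9/8 37/32 } R={ 19/16 5/4 3/2 2 } → 75/64
step 9: add blue to get bbrrrbrbb; options L={ 0 1 9/8 37/32 75/64 } R={ 19/16 5/4 3/2 2 } → 151/128
step 10: add blue to get bbrrrbrbbb; options L={ 0 1 9/8 37/32 75/64 151/128 } R={ 19/16 5/4 3/2 2 } → 303/256
step 11: add blue to get bbrrrbrbbbb; options L={ 0 1 9/8 37/32 75/64 151/128 303/256 } R={ 19/16 5/4 3/2 2 } → 607/512
step 12: add blue to get bbrrrbrbbbbb; options L={ 0 1 9/8 37/32 75/64 151/128 303/256 607/512 } R={ 19/16 5/4 3/2 2 } → 1215/1024
step 13: add blue to get bbrrrbrbbbbbb; options L={ 0 1 9/8 37/32 75/64 151/128 303/256 607/512 1215/1024 } R={ 19/16 5/4 3/2 2 } → 2431/2048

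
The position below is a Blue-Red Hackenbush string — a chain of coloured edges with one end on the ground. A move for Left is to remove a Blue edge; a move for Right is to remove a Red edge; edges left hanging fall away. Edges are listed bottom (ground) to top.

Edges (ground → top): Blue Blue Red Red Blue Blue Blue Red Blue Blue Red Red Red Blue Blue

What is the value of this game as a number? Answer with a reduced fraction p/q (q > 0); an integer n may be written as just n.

11975/8192

edge 1 of 15 (Blue): { 0 | ∅ } => 1
edge 2 of 15 (Blue): { 0, 1 | ∅ } => 2
edge 3 of 15 (Red): { 0, 1 | 2 } => 3/2
edge 4 of 15 (Red): { 0, 1 | 3/2, 2 } => 5/4
edge 5 of 15 (Blue): { 0, 1, 5/4 | 3/2, 2 } => 11/8
edge 6 of 15 (Blue): { 0, 1, 5/4, 11/8 | 3/2, 2 } => 23/16
edge 7 of 15 (Blue): { 0, 1, 5/4, 11/8, 23/16 | 3/2, 2 } => 47/32
edge 8 of 15 (Red): { 0, 1, 5/4, 11/8, 23/16 | 47/32, 3/2, 2 } => 93/64
edge 9 of 15 (Blue): { 0, 1, 5/4, 11/8, 23/16, 93/64 | 47/32, 3/2, 2 } => 187/128
edge 10 of 15 (Blue): { 0, 1, 5/4, 11/8, 23/16, 93/64, 187/128 | 47/32, 3/2, 2 } => 375/256
edge 11 of 15 (Red): { 0, 1, 5/4, 11/8, 23/16, 93/64, 187/128 | 375/256, 47/32, 3/2, 2 } => 749/512
edge 12 of 15 (Red): { 0, 1, 5/4, 11/8, 23/16, 93/64, 187/128 | 749/512, 375/256, 47/32, 3/2, 2 } => 1497/1024
edge 13 of 15 (Red): { 0, 1, 5/4, 11/8, 23/16, 93/64, 187/128 | 1497/1024, 749/512, 375/256, 47/32, 3/2, 2 } => 2993/2048
edge 14 of 15 (Blue): { 0, 1, 5/4, 11/8, 23/16, 93/64, 187/128, 2993/2048 | 1497/1024, 749/512, 375/256, 47/32, 3/2, 2 } => 5987/4096
edge 15 of 15 (Blue): { 0, 1, 5/4, 11/8, 23/16, 93/64, 187/128, 2993/2048, 5987/4096 | 1497/1024, 749/512, 375/256, 47/32, 3/2, 2 } => 11975/8192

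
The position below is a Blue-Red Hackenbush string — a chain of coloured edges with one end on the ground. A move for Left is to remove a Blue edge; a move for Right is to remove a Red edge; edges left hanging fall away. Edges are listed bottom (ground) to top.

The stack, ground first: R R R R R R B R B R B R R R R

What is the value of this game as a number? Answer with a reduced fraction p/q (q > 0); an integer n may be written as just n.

-2911/512

R: Left { none }, Right { 0 } = simplest -1
RR: Left { none }, Right { -1,0 } = simplest -2
RRR: Left { none }, Right { -2,-1,0 } = simplest -3
RRRR: Left { none }, Right { -3,-2,-1,0 } = simplest -4
RRRRR: Left { none }, Right { -4,-3,-2,-1,0 } = simplest -5
RRRRRR: Left { none }, Right { -5,-4,-3,-2,-1,0 } = simplest -6
RRRRRRB: Left { -6 }, Right { -5,-4,-3,-2,-1,0 } = simplest -11/2
RRRRRRBR: Left { -6 }, Right { -11/2,-5,-4,-3,-2,-1,0 } = simplest -23/4
RRRRRRBRB: Left { -6,-23/4 }, Right { -11/2,-5,-4,-3,-2,-1,0 } = simplest -45/8
RRRRRRBRBR: Left { -6,-23/4 }, Right { -45/8,-11/2,-5,-4,-3,-2,-1,0 } = simplest -91/16
RRRRRRBRBRB: Left { -6,-23/4,-91/16 }, Right { -45/8,-11/2,-5,-4,-3,-2,-1,0 } = simplest -181/32
RRRRRRBRBRBR: Left { -6,-23/4,-91/16 }, Right { -181/32,-45/8,-11/2,-5,-4,-3,-2,-1,0 } = simplest -363/64
RRRRRRBRBRBRR: Left { -6,-23/4,-91/16 }, Right { -363/64,-181/32,-45/8,-11/2,-5,-4,-3,-2,-1,0 } = simplest -727/128
RRRRRRBRBRBRRR: Left { -6,-23/4,-91/16 }, Right { -727/128,-363/64,-181/32,-45/8,-11/2,-5,-4,-3,-2,-1,0 } = simplest -1455/256
RRRRRRBRBRBRRRR: Left { -6,-23/4,-91/16 }, Right { -1455/256,-727/128,-363/64,-181/32,-45/8,-11/2,-5,-4,-3,-2,-1,0 } = simplest -2911/512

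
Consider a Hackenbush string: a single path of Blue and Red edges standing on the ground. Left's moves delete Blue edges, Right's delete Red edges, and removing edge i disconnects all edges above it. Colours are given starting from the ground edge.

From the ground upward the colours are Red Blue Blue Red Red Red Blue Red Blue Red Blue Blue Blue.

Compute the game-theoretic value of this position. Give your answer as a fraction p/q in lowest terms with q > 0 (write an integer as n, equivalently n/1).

-1873/4096

step 1: add Red to get R; options L={ · } R={ 0 } — -1
step 2: add Blue to get RB; options L={ -1 } R={ 0 } — -1/2
step 3: add Blue to get RBB; options L={ -1; -1/2 } R={ 0 } — -1/4
step 4: add Red to get RBBR; options L={ -1; -1/2 } R={ -1/4; 0 } — -3/8
step 5: add Red to get RBBRR; options L={ -1; -1/2 } R={ -3/8; -1/4; 0 } — -7/16
step 6: add Red to get RBBRRR; options L={ -1; -1/2 } R={ -7/16; -3/8; -1/4; 0 } — -15/32
step 7: add Blue to get RBBRRRB; options L={ -1; -1/2; -15/32 } R={ -7/16; -3/8; -1/4; 0 } — -29/64
step 8: add Red to get RBBRRRBR; options L={ -1; -1/2; -15/32 } R={ -29/64; -7/16; -3/8; -1/4; 0 } — -59/128
step 9: add Blue to get RBBRRRBRB; options L={ -1; -1/2; -15/32; -59/128 } R={ -29/64; -7/16; -3/8; -1/4; 0 } — -117/256
step 10: add Red to get RBBRRRBRBR; options L={ -1; -1/2; -15/32; -59/128 } R={ -117/256; -29/64; -7/16; -3/8; -1/4; 0 } — -235/512
step 11: add Blue to get RBBRRRBRBRB; options L={ -1; -1/2; -15/32; -59/128; -235/512 } R={ -117/256; -29/64; -7/16; -3/8; -1/4; 0 } — -469/1024
step 12: add Blue to get RBBRRRBRBRBB; options L={ -1; -1/2; -15/32; -59/128; -235/512; -469/1024 } R={ -117/256; -29/64; -7/16; -3/8; -1/4; 0 } — -937/2048
step 13: add Blue to get RBBRRRBRBRBBB; options L={ -1; -1/2; -15/32; -59/128; -235/512; -469/1024; -937/2048 } R={ -117/256; -29/64; -7/16; -3/8; -1/4; 0 } — -1873/4096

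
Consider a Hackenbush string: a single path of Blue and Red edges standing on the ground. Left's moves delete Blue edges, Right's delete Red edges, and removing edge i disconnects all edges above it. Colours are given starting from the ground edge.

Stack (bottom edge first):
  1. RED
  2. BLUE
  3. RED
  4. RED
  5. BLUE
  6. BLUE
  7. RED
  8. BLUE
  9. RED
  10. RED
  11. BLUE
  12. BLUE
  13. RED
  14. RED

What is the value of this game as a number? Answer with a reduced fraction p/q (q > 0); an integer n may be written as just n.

-6503/8192

1 of 14 · R · max L −∞ · min R 0 = -1
2 of 14 · RB · max L -1 · min R 0 = -1/2
3 of 14 · RBR · max L -1 · min R -1/2 = -3/4
4 of 14 · RBRR · max L -1 · min R -3/4 = -7/8
5 of 14 · RBRRB · max L -7/8 · min R -3/4 = -13/16
6 of 14 · RBRRBB · max L -13/16 · min R -3/4 = -25/32
7 of 14 · RBRRBBR · max L -13/16 · min R -25/32 = -51/64
8 of 14 · RBRRBBRB · max L -51/64 · min R -25/32 = -101/128
9 of 14 · RBRRBBRBR · max L -51/64 · min R -101/128 = -203/256
10 of 14 · RBRRBBRBRR · max L -51/64 · min R -203/256 = -407/512
11 of 14 · RBRRBBRBRRB · max L -407/512 · min R -203/256 = -813/1024
12 of 14 · RBRRBBRBRRBB · max L -813/1024 · min R -203/256 = -1625/2048
13 of 14 · RBRRBBRBRRBBR · max L -813/1024 · min R -1625/2048 = -3251/4096
14 of 14 · RBRRBBRBRRBBRR · max L -813/1024 · min R -3251/4096 = -6503/8192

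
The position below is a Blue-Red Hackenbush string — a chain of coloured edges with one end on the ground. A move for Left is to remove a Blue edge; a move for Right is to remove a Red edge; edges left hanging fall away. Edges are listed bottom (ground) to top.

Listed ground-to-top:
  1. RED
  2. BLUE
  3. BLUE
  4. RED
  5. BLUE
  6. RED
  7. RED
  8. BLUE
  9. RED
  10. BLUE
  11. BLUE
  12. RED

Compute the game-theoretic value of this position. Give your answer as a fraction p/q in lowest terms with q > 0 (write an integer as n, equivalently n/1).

-723/2048

Recurse on prefixes of the 12-edge string RED BLUE BLUE RED BLUE RED RED BLUE RED BLUE BLUE RED:
v_1 [R]  L=[·]  R=[0]  gives -1
v_2 [RB]  L=[-1]  R=[0]  gives -1/2
v_3 [RBB]  L=[-1 -1/2]  R=[0]  gives -1/4
v_4 [RBBR]  L=[-1 -1/2]  R=[-1/4 0]  gives -3/8
v_5 [RBBRB]  L=[-1 -1/2 -3/8]  R=[-1/4 0]  gives -5/16
v_6 [RBBRBR]  L=[-1 -1/2 -3/8]  R=[-5/16 -1/4 0]  gives -11/32
v_7 [RBBRBRR]  L=[-1 -1/2 -3/8]  R=[-11/32 -5/16 -1/4 0]  gives -23/64
v_8 [RBBRBRRB]  L=[-1 -1/2 -3/8 -23/64]  R=[-11/32 -5/16 -1/4 0]  gives -45/128
v_9 [RBBRBRRBR]  L=[-1 -1/2 -3/8 -23/64]  R=[-45/128 -11/32 -5/16 -1/4 0]  gives -91/256
v_10 [RBBRBRRBRB]  L=[-1 -1/2 -3/8 -23/64 -91/256]  R=[-45/128 -11/32 -5/16 -1/4 0]  gives -181/512
v_11 [RBBRBRRBRBB]  L=[-1 -1/2 -3/8 -23/64 -91/256 -181/512]  R=[-45/128 -11/32 -5/16 -1/4 0]  gives -361/1024
v_12 [RBBRBRRBRBBR]  L=[-1 -1/2 -3/8 -23/64 -91/256 -181/512]  R=[-361/1024 -45/128 -11/32 -5/16 -1/4 0]  gives -723/2048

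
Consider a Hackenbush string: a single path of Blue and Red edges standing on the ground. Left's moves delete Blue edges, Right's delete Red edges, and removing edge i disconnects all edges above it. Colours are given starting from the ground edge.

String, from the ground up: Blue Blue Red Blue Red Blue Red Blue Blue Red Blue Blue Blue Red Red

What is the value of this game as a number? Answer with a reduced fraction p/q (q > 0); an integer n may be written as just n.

val_1 [B]  L=[0]  R=[·]  → 1
val_2 [BB]  L=[0 1]  R=[·]  → 2
val_3 [BBR]  L=[0 1]  R=[2]  → 3/2
val_4 [BBRB]  L=[0 1 3/2]  R=[2]  → 7/4
val_5 [BBRBR]  L=[0 1 3/2]  R=[7/4 2]  → 13/8
val_6 [BBRBRB]  L=[0 1 3/2 13/8]  R=[7/4 2]  → 27/16
val_7 [BBRBRBR]  L=[0 1 3/2 13/8]  R=[27/16 7/4 2]  → 53/32
val_8 [BBRBRBRB]  L=[0 1 3/2 13/8 53/32]  R=[27/16 7/4 2]  → 107/64
val_9 [BBRBRBRBB]  L=[0 1 3/2 13/8 53/32 107/64]  R=[27/16 7/4 2]  → 215/128
val_10 [BBRBRBRBBR]  L=[0 1 3/2 13/8 53/32 107/64]  R=[215/128 27/16 7/4 2]  → 429/256
val_11 [BBRBRBRBBRB]  L=[0 1 3/2 13/8 53/32 107/64 429/256]  R=[215/128 27/16 7/4 2]  → 859/512
val_12 [BBRBRBRBBRBB]  L=[0 1 3/2 13/8 53/32 107/64 429/256 859/512]  R=[215/128 27/16 7/4 2]  → 1719/1024
val_13 [BBRBRBRBBRBBB]  L=[0 1 3/2 13/8 53/32 107/64 429/256 859/512 1719/1024]  R=[215/128 27/16 7/4 2]  → 3439/2048
val_14 [BBRBRBRBBRBBBR]  L=[0 1 3/2 13/8 53/32 107/64 429/256 859/512 1719/1024]  R=[3439/2048 215/128 27/16 7/4 2]  → 6877/4096
val_15 [BBRBRBRBBRBBBRR]  L=[0 1 3/2 13/8 53/32 107/64 429/256 859/512 1719/1024]  R=[6877/4096 3439/2048 215/128 27/16 7/4 2]  → 13753/8192

13753/8192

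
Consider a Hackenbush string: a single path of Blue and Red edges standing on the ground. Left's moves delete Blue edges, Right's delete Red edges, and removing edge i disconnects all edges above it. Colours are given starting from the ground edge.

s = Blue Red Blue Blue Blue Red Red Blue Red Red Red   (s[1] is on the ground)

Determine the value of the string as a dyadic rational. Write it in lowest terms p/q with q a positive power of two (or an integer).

B: Left { 0 }, Right { · } => simplest 1
BR: Left { 0 }, Right { 1 } => simplest 1/2
BRB: Left { 0; 1/2 }, Right { 1 } => simplest 3/4
BRBB: Left { 0; 1/2; 3/4 }, Right { 1 } => simplest 7/8
BRBBB: Left { 0; 1/2; 3/4; 7/8 }, Right { 1 } => simplest 15/16
BRBBBR: Left { 0; 1/2; 3/4; 7/8 }, Right { 15/16; 1 } => simplest 29/32
BRBBBRR: Left { 0; 1/2; 3/4; 7/8 }, Right { 29/32; 15/16; 1 } => simplest 57/64
BRBBBRRB: Left { 0; 1/2; 3/4; 7/8; 57/64 }, Right { 29/32; 15/16; 1 } => simplest 115/128
BRBBBRRBR: Left { 0; 1/2; 3/4; 7/8; 57/64 }, Right { 115/128; 29/32; 15/16; 1 } => simplest 229/256
BRBBBRRBRR: Left { 0; 1/2; 3/4; 7/8; 57/64 }, Right { 229/256; 115/128; 29/32; 15/16; 1 } => simplest 457/512
BRBBBRRBRRR: Left { 0; 1/2; 3/4; 7/8; 57/64 }, Right { 457/512; 229/256; 115/128; 29/32; 15/16; 1 } => simplest 913/1024

913/1024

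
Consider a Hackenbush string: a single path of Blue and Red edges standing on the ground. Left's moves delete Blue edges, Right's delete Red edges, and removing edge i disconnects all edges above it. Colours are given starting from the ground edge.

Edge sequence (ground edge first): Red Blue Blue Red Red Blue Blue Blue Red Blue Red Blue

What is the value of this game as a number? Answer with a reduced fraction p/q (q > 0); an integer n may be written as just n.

Recurse on prefixes of the 12-edge string Red Blue Blue Red Red Blue Blue Blue Red Blue Red Blue:
step 1: add Red to get R; options L={ · } R={ 0 } ⇒ -1
step 2: add Blue to get RB; options L={ -1 } R={ 0 } ⇒ -1/2
step 3: add Blue to get RBB; options L={ -1 -1/2 } R={ 0 } ⇒ -1/4
step 4: add Red to get RBBR; options L={ -1 -1/2 } R={ -1/4 0 } ⇒ -3/8
step 5: add Red to get RBBRR; options L={ -1 -1/2 } R={ -3/8 -1/4 0 } ⇒ -7/16
step 6: add Blue to get RBBRRB; options L={ -1 -1/2 -7/16 } R={ -3/8 -1/4 0 } ⇒ -13/32
step 7: add Blue to get RBBRRBB; options L={ -1 -1/2 -7/16 -13/32 } R={ -3/8 -1/4 0 } ⇒ -25/64
step 8: add Blue to get RBBRRBBB; options L={ -1 -1/2 -7/16 -13/32 -25/64 } R={ -3/8 -1/4 0 } ⇒ -49/128
step 9: add Red to get RBBRRBBBR; options L={ -1 -1/2 -7/16 -13/32 -25/64 } R={ -49/128 -3/8 -1/4 0 } ⇒ -99/256
step 10: add Blue to get RBBRRBBBRB; options L={ -1 -1/2 -7/16 -13/32 -25/64 -99/256 } R={ -49/128 -3/8 -1/4 0 } ⇒ -197/512
step 11: add Red to get RBBRRBBBRBR; options L={ -1 -1/2 -7/16 -13/32 -25/64 -99/256 } R={ -197/512 -49/128 -3/8 -1/4 0 } ⇒ -395/1024
step 12: add Blue to get RBBRRBBBRBRB; options L={ -1 -1/2 -7/16 -13/32 -25/64 -99/256 -395/1024 } R={ -197/512 -49/128 -3/8 -1/4 0 } ⇒ -789/2048

-789/2048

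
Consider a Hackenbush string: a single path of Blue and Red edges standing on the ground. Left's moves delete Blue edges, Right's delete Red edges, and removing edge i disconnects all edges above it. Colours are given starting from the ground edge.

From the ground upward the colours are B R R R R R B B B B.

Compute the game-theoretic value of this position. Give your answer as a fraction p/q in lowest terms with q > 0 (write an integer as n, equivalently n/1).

Prefix values for B R R R R R B B B B via {L|R} + simplicity:
B: Left { 0 }, Right { — } — simplest 1
BR: Left { 0 }, Right { 1 } — simplest 1/2
BRR: Left { 0 }, Right { 1/2 1 } — simplest 1/4
BRRR: Left { 0 }, Right { 1/4 1/2 1 } — simplest 1/8
BRRRR: Left { 0 }, Right { 1/8 1/4 1/2 1 } — simplest 1/16
BRRRRR: Left { 0 }, Right { 1/16 1/8 1/4 1/2 1 } — simplest 1/32
BRRRRRB: Left { 0 1/32 }, Right { 1/16 1/8 1/4 1/2 1 } — simplest 3/64
BRRRRRBB: Left { 0 1/32 3/64 }, Right { 1/16 1/8 1/4 1/2 1 } — simplest 7/128
BRRRRRBBB: Left { 0 1/32 3/64 7/128 }, Right { 1/16 1/8 1/4 1/2 1 } — simplest 15/256
BRRRRRBBBB: Left { 0 1/32 3/64 7/128 15/256 }, Right { 1/16 1/8 1/4 1/2 1 } — simplest 31/512

31/512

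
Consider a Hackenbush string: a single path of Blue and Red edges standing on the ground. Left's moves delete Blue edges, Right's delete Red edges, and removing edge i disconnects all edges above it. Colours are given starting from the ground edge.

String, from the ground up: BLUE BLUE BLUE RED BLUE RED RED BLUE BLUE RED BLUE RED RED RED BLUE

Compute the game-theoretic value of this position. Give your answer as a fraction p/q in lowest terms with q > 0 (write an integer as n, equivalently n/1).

10659/4096

Prefix values for BLUE BLUE BLUE RED BLUE RED RED BLUE BLUE RED BLUE RED RED RED BLUE via {L|R} + simplicity:
G_1 [B]  L=[0]  R=[·]  => 1
G_2 [BB]  L=[0; 1]  R=[·]  => 2
G_3 [BBB]  L=[0; 1; 2]  R=[·]  => 3
G_4 [BBBR]  L=[0; 1; 2]  R=[3]  => 5/2
G_5 [BBBRB]  L=[0; 1; 2; 5/2]  R=[3]  => 11/4
G_6 [BBBRBR]  L=[0; 1; 2; 5/2]  R=[11/4; 3]  => 21/8
G_7 [BBBRBRR]  L=[0; 1; 2; 5/2]  R=[21/8; 11/4; 3]  => 41/16
G_8 [BBBRBRRB]  L=[0; 1; 2; 5/2; 41/16]  R=[21/8; 11/4; 3]  => 83/32
G_9 [BBBRBRRBB]  L=[0; 1; 2; 5/2; 41/16; 83/32]  R=[21/8; 11/4; 3]  => 167/64
G_10 [BBBRBRRBBR]  L=[0; 1; 2; 5/2; 41/16; 83/32]  R=[167/64; 21/8; 11/4; 3]  => 333/128
G_11 [BBBRBRRBBRB]  L=[0; 1; 2; 5/2; 41/16; 83/32; 333/128]  R=[167/64; 21/8; 11/4; 3]  => 667/256
G_12 [BBBRBRRBBRBR]  L=[0; 1; 2; 5/2; 41/16; 83/32; 333/128]  R=[667/256; 167/64; 21/8; 11/4; 3]  => 1333/512
G_13 [BBBRBRRBBRBRR]  L=[0; 1; 2; 5/2; 41/16; 83/32; 333/128]  R=[1333/512; 667/256; 167/64; 21/8; 11/4; 3]  => 2665/1024
G_14 [BBBRBRRBBRBRRR]  L=[0; 1; 2; 5/2; 41/16; 83/32; 333/128]  R=[2665/1024; 1333/512; 667/256; 167/64; 21/8; 11/4; 3]  => 5329/2048
G_15 [BBBRBRRBBRBRRRB]  L=[0; 1; 2; 5/2; 41/16; 83/32; 333/128; 5329/2048]  R=[2665/1024; 1333/512; 667/256; 167/64; 21/8; 11/4; 3]  => 10659/4096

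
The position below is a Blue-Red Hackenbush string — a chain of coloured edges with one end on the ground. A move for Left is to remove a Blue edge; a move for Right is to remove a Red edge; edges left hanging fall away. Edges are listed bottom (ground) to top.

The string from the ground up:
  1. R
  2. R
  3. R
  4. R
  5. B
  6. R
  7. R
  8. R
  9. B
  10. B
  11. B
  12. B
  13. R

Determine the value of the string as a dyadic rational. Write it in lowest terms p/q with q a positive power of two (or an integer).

-1987/512

R: Left { none }, Right { 0 } gives simplest -1
RR: Left { none }, Right { -1, 0 } gives simplest -2
RRR: Left { none }, Right { -2, -1, 0 } gives simplest -3
RRRR: Left { none }, Right { -3, -2, -1, 0 } gives simplest -4
RRRRB: Left { -4 }, Right { -3, -2, -1, 0 } gives simplest -7/2
RRRRBR: Left { -4 }, Right { -7/2, -3, -2, -1, 0 } gives simplest -15/4
RRRRBRR: Left { -4 }, Right { -15/4, -7/2, -3, -2, -1, 0 } gives simplest -31/8
RRRRBRRR: Left { -4 }, Right { -31/8, -15/4, -7/2, -3, -2, -1, 0 } gives simplest -63/16
RRRRBRRRB: Left { -4, -63/16 }, Right { -31/8, -15/4, -7/2, -3, -2, -1, 0 } gives simplest -125/32
RRRRBRRRBB: Left { -4, -63/16, -125/32 }, Right { -31/8, -15/4, -7/2, -3, -2, -1, 0 } gives simplest -249/64
RRRRBRRRBBB: Left { -4, -63/16, -125/32, -249/64 }, Right { -31/8, -15/4, -7/2, -3, -2, -1, 0 } gives simplest -497/128
RRRRBRRRBBBB: Left { -4, -63/16, -125/32, -249/64, -497/128 }, Right { -31/8, -15/4, -7/2, -3, -2, -1, 0 } gives simplest -993/256
RRRRBRRRBBBBR: Left { -4, -63/16, -125/32, -249/64, -497/128 }, Right { -993/256, -31/8, -15/4, -7/2, -3, -2, -1, 0 } gives simplest -1987/512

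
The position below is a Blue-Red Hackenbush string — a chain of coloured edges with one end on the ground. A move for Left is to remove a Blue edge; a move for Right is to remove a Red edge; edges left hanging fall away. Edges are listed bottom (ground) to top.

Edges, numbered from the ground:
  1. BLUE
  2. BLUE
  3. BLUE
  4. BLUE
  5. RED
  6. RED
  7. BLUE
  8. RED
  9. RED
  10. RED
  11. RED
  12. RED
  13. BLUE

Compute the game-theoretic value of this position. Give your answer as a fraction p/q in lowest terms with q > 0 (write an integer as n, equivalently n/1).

1667/512

Prefix values for BLUE BLUE BLUE BLUE RED RED BLUE RED RED RED RED RED BLUE via {L|R} + simplicity:
1 of 13 · B · max L 0 · min R +∞ — 1
2 of 13 · BB · max L 1 · min R +∞ — 2
3 of 13 · BBB · max L 2 · min R +∞ — 3
4 of 13 · BBBB · max L 3 · min R +∞ — 4
5 of 13 · BBBBR · max L 3 · min R 4 — 7/2
6 of 13 · BBBBRR · max L 3 · min R 7/2 — 13/4
7 of 13 · BBBBRRB · max L 13/4 · min R 7/2 — 27/8
8 of 13 · BBBBRRBR · max L 13/4 · min R 27/8 — 53/16
9 of 13 · BBBBRRBRR · max L 13/4 · min R 53/16 — 105/32
10 of 13 · BBBBRRBRRR · max L 13/4 · min R 105/32 — 209/64
11 of 13 · BBBBRRBRRRR · max L 13/4 · min R 209/64 — 417/128
12 of 13 · BBBBRRBRRRRR · max L 13/4 · min R 417/128 — 833/256
13 of 13 · BBBBRRBRRRRRB · max L 833/256 · min R 417/128 — 1667/512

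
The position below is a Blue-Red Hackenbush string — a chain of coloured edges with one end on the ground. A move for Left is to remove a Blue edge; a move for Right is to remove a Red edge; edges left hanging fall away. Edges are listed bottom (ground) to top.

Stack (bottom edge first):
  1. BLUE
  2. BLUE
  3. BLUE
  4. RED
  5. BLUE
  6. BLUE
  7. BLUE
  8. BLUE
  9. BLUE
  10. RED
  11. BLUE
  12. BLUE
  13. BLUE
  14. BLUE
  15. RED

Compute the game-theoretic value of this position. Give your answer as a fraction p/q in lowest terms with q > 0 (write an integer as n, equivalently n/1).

B: Left { 0 }, Right { (no moves) } → simplest 1
BB: Left { 0 1 }, Right { (no moves) } → simplest 2
BBB: Left { 0 1 2 }, Right { (no moves) } → simplest 3
BBBR: Left { 0 1 2 }, Right { 3 } → simplest 5/2
BBBRB: Left { 0 1 2 5/2 }, Right { 3 } → simplest 11/4
BBBRBB: Left { 0 1 2 5/2 11/4 }, Right { 3 } → simplest 23/8
BBBRBBB: Left { 0 1 2 5/2 11/4 23/8 }, Right { 3 } → simplest 47/16
BBBRBBBB: Left { 0 1 2 5/2 11/4 23/8 47/16 }, Right { 3 } → simplest 95/32
BBBRBBBBB: Left { 0 1 2 5/2 11/4 23/8 47/16 95/32 }, Right { 3 } → simplest 191/64
BBBRBBBBBR: Left { 0 1 2 5/2 11/4 23/8 47/16 95/32 }, Right { 191/64 3 } → simplest 381/128
BBBRBBBBBRB: Left { 0 1 2 5/2 11/4 23/8 47/16 95/32 381/128 }, Right { 191/64 3 } → simplest 763/256
BBBRBBBBBRBB: Left { 0 1 2 5/2 11/4 23/8 47/16 95/32 381/128 763/256 }, Right { 191/64 3 } → simplest 1527/512
BBBRBBBBBRBBB: Left { 0 1 2 5/2 11/4 23/8 47/16 95/32 381/128 763/256 1527/512 }, Right { 191/64 3 } → simplest 3055/1024
BBBRBBBBBRBBBB: Left { 0 1 2 5/2 11/4 23/8 47/16 95/32 381/128 763/256 1527/512 3055/1024 }, Right { 191/64 3 } → simplest 6111/2048
BBBRBBBBBRBBBBR: Left { 0 1 2 5/2 11/4 23/8 47/16 95/32 381/128 763/256 1527/512 3055/1024 }, Right { 6111/2048 191/64 3 } → simplest 12221/4096

12221/4096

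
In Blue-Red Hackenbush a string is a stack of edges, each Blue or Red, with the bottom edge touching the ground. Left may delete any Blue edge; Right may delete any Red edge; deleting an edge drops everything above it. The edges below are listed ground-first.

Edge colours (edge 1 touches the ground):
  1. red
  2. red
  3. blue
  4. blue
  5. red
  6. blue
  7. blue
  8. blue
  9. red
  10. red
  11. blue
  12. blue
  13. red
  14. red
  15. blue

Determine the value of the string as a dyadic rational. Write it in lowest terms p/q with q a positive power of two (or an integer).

-10445/8192

v(r) = { none | 0 } gives -1
v(rr) = { none | -1,0 } gives -2
v(rrb) = { -2 | -1,0 } gives -3/2
v(rrbb) = { -2,-3/2 | -1,0 } gives -5/4
v(rrbbr) = { -2,-3/2 | -5/4,-1,0 } gives -11/8
v(rrbbrb) = { -2,-3/2,-11/8 | -5/4,-1,0 } gives -21/16
v(rrbbrbb) = { -2,-3/2,-11/8,-21/16 | -5/4,-1,0 } gives -41/32
v(rrbbrbbb) = { -2,-3/2,-11/8,-21/16,-41/32 | -5/4,-1,0 } gives -81/64
v(rrbbrbbbr) = { -2,-3/2,-11/8,-21/16,-41/32 | -81/64,-5/4,-1,0 } gives -163/128
v(rrbbrbbbrr) = { -2,-3/2,-11/8,-21/16,-41/32 | -163/128,-81/64,-5/4,-1,0 } gives -327/256
v(rrbbrbbbrrb) = { -2,-3/2,-11/8,-21/16,-41/32,-327/256 | -163/128,-81/64,-5/4,-1,0 } gives -653/512
v(rrbbrbbbrrbb) = { -2,-3/2,-11/8,-21/16,-41/32,-327/256,-653/512 | -163/128,-81/64,-5/4,-1,0 } gives -1305/1024
v(rrbbrbbbrrbbr) = { -2,-3/2,-11/8,-21/16,-41/32,-327/256,-653/512 | -1305/1024,-163/128,-81/64,-5/4,-1,0 } gives -2611/2048
v(rrbbrbbbrrbbrr) = { -2,-3/2,-11/8,-21/16,-41/32,-327/256,-653/512 | -2611/2048,-1305/1024,-163/128,-81/64,-5/4,-1,0 } gives -5223/4096
v(rrbbrbbbrrbbrrb) = { -2,-3/2,-11/8,-21/16,-41/32,-327/256,-653/512,-5223/4096 | -2611/2048,-1305/1024,-163/128,-81/64,-5/4,-1,0 } gives -10445/8192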